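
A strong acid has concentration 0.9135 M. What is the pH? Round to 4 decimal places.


A strong acid dissociates completely, so [H+] equals the given concentration.
pH = -log10([H+]) = -log10(0.9135)
pH = 0.03929145, rounded to 4 dp:

0.0393


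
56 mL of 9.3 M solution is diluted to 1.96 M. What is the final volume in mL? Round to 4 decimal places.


Dilution: M1*V1 = M2*V2, solve for V2.
V2 = M1*V1 / M2
V2 = 9.3 * 56 / 1.96
V2 = 520.8 / 1.96
V2 = 265.71428571 mL, rounded to 4 dp:

265.7143 mL


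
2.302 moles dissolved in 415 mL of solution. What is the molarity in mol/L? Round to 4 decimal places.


Convert volume to liters: V_L = V_mL / 1000.
V_L = 415 / 1000 = 0.415 L
M = n / V_L = 2.302 / 0.415
M = 5.54698795 mol/L, rounded to 4 dp:

5.5470 mol/L


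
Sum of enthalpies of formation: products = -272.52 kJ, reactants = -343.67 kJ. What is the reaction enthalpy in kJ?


dH_rxn = sum(dH_f products) - sum(dH_f reactants)
dH_rxn = -272.52 - (-343.67)
dH_rxn = 71.15 kJ:

71.15 kJ


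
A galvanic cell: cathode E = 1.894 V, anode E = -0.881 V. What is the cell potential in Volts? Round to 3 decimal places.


Standard cell potential: E_cell = E_cathode - E_anode.
E_cell = 1.894 - (-0.881)
E_cell = 2.775 V, rounded to 3 dp:

2.775 V


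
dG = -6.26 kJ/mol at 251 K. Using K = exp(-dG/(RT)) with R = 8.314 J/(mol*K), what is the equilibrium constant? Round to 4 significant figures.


dG is in kJ/mol; multiply by 1000 to match R in J/(mol*K).
RT = 8.314 * 251 = 2086.814 J/mol
exponent = -dG*1000 / (RT) = -(-6.26*1000) / 2086.814 = 2.99978819
K = exp(2.99978819)
K = 20.081283, rounded to 4 significant figures:

20.08


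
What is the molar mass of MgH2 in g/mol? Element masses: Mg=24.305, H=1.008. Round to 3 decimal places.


M = sum(count * atomic_mass) over atoms.
M = 1*24.305 + 2*1.008
M = 24.305 + 2.016
M = 26.321 g/mol, rounded to 3 dp:

26.321 g/mol


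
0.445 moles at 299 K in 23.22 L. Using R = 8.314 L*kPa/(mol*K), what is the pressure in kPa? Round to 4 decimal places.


PV = nRT, solve for P = nRT / V.
nRT = 0.445 * 8.314 * 299 = 1106.2193
P = 1106.2193 / 23.22
P = 47.64079673 kPa, rounded to 4 dp:

47.6408 kPa


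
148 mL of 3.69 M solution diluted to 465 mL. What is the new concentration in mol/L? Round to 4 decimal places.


Dilution: M1*V1 = M2*V2, solve for M2.
M2 = M1*V1 / V2
M2 = 3.69 * 148 / 465
M2 = 546.12 / 465
M2 = 1.17445161 mol/L, rounded to 4 dp:

1.1745 mol/L


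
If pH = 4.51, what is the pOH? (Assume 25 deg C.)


At 25 deg C, pH + pOH = 14.
pOH = 14 - pH = 14 - 4.51
pOH = 9.49:

9.49


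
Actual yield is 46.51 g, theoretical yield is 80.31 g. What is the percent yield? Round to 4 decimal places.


% yield = 100 * actual / theoretical
% yield = 100 * 46.51 / 80.31
% yield = 57.91308679 %, rounded to 4 dp:

57.9131 %


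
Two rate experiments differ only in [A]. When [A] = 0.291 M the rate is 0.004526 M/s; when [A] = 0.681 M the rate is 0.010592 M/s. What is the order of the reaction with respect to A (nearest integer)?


Rate is proportional to [A]^n, so rate2/rate1 = ([A]2/[A]1)^n. Take logs to solve for n.
rate2/rate1 = 0.010592 / 0.004526 = 2.3403
[A]2/[A]1 = 0.681 / 0.291 = 2.3402
n = ln(2.3403) / ln(2.3402) = 1.0
Nearest integer order:

1


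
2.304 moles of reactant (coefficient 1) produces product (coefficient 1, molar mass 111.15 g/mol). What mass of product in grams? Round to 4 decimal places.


Use the coefficient ratio to convert reactant moles to product moles, then multiply by the product's molar mass.
moles_P = moles_R * (coeff_P / coeff_R) = 2.304 * (1/1) = 2.304
mass_P = moles_P * M_P = 2.304 * 111.15
mass_P = 256.0896 g, rounded to 4 dp:

256.0896 g


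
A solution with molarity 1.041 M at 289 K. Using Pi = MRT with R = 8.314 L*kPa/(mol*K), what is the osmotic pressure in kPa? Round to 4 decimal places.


Osmotic pressure (van't Hoff): Pi = M*R*T.
RT = 8.314 * 289 = 2402.746
Pi = 1.041 * 2402.746
Pi = 2501.258586 kPa, rounded to 4 dp:

2501.2586 kPa


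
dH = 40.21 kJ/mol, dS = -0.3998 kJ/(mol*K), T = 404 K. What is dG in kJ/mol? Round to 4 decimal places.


Gibbs: dG = dH - T*dS (consistent units, dS already in kJ/(mol*K)).
T*dS = 404 * -0.3998 = -161.5192
dG = 40.21 - (-161.5192)
dG = 201.7292 kJ/mol, rounded to 4 dp:

201.7292 kJ/mol


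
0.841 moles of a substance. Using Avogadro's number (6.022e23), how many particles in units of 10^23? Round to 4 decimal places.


N = n * NA, then divide by 1e23 for the requested units.
N / 1e23 = n * 6.022
N / 1e23 = 0.841 * 6.022
N / 1e23 = 5.064502, rounded to 4 dp:

5.0645


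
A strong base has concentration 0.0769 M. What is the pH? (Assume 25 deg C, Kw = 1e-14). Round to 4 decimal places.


A strong base dissociates completely, so [OH-] equals the given concentration.
pOH = -log10([OH-]) = -log10(0.0769) = 1.114074
pH = 14 - pOH = 14 - 1.114074
pH = 12.885926, rounded to 4 dp:

12.8859


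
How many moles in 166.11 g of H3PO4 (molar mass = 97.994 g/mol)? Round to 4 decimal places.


n = mass / M
n = 166.11 / 97.994
n = 1.69510378 mol, rounded to 4 dp:

1.6951 mol


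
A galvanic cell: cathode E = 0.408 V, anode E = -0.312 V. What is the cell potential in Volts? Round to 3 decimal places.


Standard cell potential: E_cell = E_cathode - E_anode.
E_cell = 0.408 - (-0.312)
E_cell = 0.72 V, rounded to 3 dp:

0.720 V


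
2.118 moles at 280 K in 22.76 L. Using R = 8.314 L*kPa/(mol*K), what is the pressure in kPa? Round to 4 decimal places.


PV = nRT, solve for P = nRT / V.
nRT = 2.118 * 8.314 * 280 = 4930.5346
P = 4930.5346 / 22.76
P = 216.63157293 kPa, rounded to 4 dp:

216.6316 kPa


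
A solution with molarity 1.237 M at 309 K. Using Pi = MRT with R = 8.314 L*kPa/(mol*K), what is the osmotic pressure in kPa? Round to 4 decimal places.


Osmotic pressure (van't Hoff): Pi = M*R*T.
RT = 8.314 * 309 = 2569.026
Pi = 1.237 * 2569.026
Pi = 3177.885162 kPa, rounded to 4 dp:

3177.8852 kPa


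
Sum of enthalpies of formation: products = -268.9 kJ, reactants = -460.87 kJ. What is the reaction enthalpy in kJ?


dH_rxn = sum(dH_f products) - sum(dH_f reactants)
dH_rxn = -268.9 - (-460.87)
dH_rxn = 191.97 kJ:

191.97 kJ


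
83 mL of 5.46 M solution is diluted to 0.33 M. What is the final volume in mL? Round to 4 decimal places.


Dilution: M1*V1 = M2*V2, solve for V2.
V2 = M1*V1 / M2
V2 = 5.46 * 83 / 0.33
V2 = 453.18 / 0.33
V2 = 1373.27272727 mL, rounded to 4 dp:

1373.2727 mL


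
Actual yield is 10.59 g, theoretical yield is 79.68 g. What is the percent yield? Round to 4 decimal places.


% yield = 100 * actual / theoretical
% yield = 100 * 10.59 / 79.68
% yield = 13.29066265 %, rounded to 4 dp:

13.2907 %


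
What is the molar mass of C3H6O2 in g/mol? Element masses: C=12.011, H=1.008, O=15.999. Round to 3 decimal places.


M = sum(count * atomic_mass) over atoms.
M = 3*12.011 + 6*1.008 + 2*15.999
M = 36.033 + 6.048 + 31.998
M = 74.079 g/mol, rounded to 3 dp:

74.079 g/mol


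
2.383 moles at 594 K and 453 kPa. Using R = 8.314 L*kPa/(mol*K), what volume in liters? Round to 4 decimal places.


PV = nRT, solve for V = nRT / P.
nRT = 2.383 * 8.314 * 594 = 11768.4836
V = 11768.4836 / 453
V = 25.97899249 L, rounded to 4 dp:

25.9790 L


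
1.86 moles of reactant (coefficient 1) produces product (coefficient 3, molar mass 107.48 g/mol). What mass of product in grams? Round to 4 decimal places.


Use the coefficient ratio to convert reactant moles to product moles, then multiply by the product's molar mass.
moles_P = moles_R * (coeff_P / coeff_R) = 1.86 * (3/1) = 5.58
mass_P = moles_P * M_P = 5.58 * 107.48
mass_P = 599.7384 g, rounded to 4 dp:

599.7384 g


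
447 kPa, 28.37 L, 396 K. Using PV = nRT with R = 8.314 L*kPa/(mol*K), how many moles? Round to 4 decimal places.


PV = nRT, solve for n = PV / (RT).
PV = 447 * 28.37 = 12681.39
RT = 8.314 * 396 = 3292.344
n = 12681.39 / 3292.344
n = 3.85178159 mol, rounded to 4 dp:

3.8518 mol


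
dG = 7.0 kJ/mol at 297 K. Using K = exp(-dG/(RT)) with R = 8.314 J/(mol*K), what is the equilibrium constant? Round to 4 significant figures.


dG is in kJ/mol; multiply by 1000 to match R in J/(mol*K).
RT = 8.314 * 297 = 2469.258 J/mol
exponent = -dG*1000 / (RT) = -(7.0*1000) / 2469.258 = -2.8348597
K = exp(-2.8348597)
K = 0.058726765, rounded to 4 significant figures:

0.05873


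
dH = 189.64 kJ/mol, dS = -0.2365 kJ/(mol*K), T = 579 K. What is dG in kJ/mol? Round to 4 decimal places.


Gibbs: dG = dH - T*dS (consistent units, dS already in kJ/(mol*K)).
T*dS = 579 * -0.2365 = -136.9335
dG = 189.64 - (-136.9335)
dG = 326.5735 kJ/mol, rounded to 4 dp:

326.5735 kJ/mol


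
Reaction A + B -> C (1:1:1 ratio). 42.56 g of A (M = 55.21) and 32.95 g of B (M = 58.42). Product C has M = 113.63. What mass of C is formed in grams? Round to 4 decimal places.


Find moles of each reactant; the smaller value is the limiting reagent in a 1:1:1 reaction, so moles_C equals moles of the limiter.
n_A = mass_A / M_A = 42.56 / 55.21 = 0.770875 mol
n_B = mass_B / M_B = 32.95 / 58.42 = 0.564019 mol
Limiting reagent: B (smaller), n_limiting = 0.564019 mol
mass_C = n_limiting * M_C = 0.564019 * 113.63
mass_C = 64.08947897 g, rounded to 4 dp:

64.0895 g


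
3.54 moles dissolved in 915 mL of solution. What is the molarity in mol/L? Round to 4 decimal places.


Convert volume to liters: V_L = V_mL / 1000.
V_L = 915 / 1000 = 0.915 L
M = n / V_L = 3.54 / 0.915
M = 3.86885246 mol/L, rounded to 4 dp:

3.8689 mol/L


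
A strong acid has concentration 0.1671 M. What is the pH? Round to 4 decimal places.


A strong acid dissociates completely, so [H+] equals the given concentration.
pH = -log10([H+]) = -log10(0.1671)
pH = 0.77702355, rounded to 4 dp:

0.7770


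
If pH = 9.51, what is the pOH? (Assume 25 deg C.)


At 25 deg C, pH + pOH = 14.
pOH = 14 - pH = 14 - 9.51
pOH = 4.49:

4.49


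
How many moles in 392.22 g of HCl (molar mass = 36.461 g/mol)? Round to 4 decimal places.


n = mass / M
n = 392.22 / 36.461
n = 10.75724747 mol, rounded to 4 dp:

10.7572 mol


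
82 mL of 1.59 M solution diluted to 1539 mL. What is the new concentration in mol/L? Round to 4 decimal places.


Dilution: M1*V1 = M2*V2, solve for M2.
M2 = M1*V1 / V2
M2 = 1.59 * 82 / 1539
M2 = 130.38 / 1539
M2 = 0.08471735 mol/L, rounded to 4 dp:

0.0847 mol/L


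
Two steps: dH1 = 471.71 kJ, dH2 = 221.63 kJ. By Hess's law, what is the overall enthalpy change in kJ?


Hess's law: enthalpy is a state function, so add the step enthalpies.
dH_total = dH1 + dH2 = 471.71 + (221.63)
dH_total = 693.34 kJ:

693.34 kJ


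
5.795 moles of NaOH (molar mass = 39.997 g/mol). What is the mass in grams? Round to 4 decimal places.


mass = n * M
mass = 5.795 * 39.997
mass = 231.782615 g, rounded to 4 dp:

231.7826 g


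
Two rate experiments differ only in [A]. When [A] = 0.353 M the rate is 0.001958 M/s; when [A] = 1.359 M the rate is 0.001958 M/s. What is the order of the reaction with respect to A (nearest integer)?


Rate is proportional to [A]^n, so rate2/rate1 = ([A]2/[A]1)^n. Take logs to solve for n.
rate2/rate1 = 0.001958 / 0.001958 = 1.0
[A]2/[A]1 = 1.359 / 0.353 = 3.8499
n = ln(1.0) / ln(3.8499) = 0.0
Nearest integer order:

0


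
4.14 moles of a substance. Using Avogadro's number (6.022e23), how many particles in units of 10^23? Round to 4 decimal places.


N = n * NA, then divide by 1e23 for the requested units.
N / 1e23 = n * 6.022
N / 1e23 = 4.14 * 6.022
N / 1e23 = 24.93108, rounded to 4 dp:

24.9311


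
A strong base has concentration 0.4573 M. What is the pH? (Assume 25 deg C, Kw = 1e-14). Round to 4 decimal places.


A strong base dissociates completely, so [OH-] equals the given concentration.
pOH = -log10([OH-]) = -log10(0.4573) = 0.339799
pH = 14 - pOH = 14 - 0.339799
pH = 13.660201, rounded to 4 dp:

13.6602


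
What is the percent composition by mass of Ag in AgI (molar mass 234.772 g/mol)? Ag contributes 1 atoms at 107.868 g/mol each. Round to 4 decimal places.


pct = 100 * (n_elem * M_elem) / M_total
mass_contribution = 1 * 107.868 = 107.868 g/mol
pct = 100 * 107.868 / 234.772
pct = 45.94585385 %, rounded to 4 dp:

45.9459 %


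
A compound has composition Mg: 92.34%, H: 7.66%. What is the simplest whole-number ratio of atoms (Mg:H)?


Assume 100 g of compound, divide each mass% by atomic mass to get moles, then normalize by the smallest to get a raw atom ratio.
Moles per 100 g: Mg: 92.34/24.305 = 3.7992, H: 7.66/1.008 = 7.5992
Raw ratio (divide by min = 3.7992): Mg: 1.0, H: 2.0
Multiply by 1 to clear fractions: Mg: 1.0 ~= 1, H: 2.0 ~= 2
Reduce by GCD to get the simplest whole-number ratio:

1:2


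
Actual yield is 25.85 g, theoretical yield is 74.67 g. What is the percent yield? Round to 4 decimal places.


% yield = 100 * actual / theoretical
% yield = 100 * 25.85 / 74.67
% yield = 34.61899022 %, rounded to 4 dp:

34.6190 %


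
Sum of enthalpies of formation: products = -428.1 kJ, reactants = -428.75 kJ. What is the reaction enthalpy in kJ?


dH_rxn = sum(dH_f products) - sum(dH_f reactants)
dH_rxn = -428.1 - (-428.75)
dH_rxn = 0.65 kJ:

0.65 kJ


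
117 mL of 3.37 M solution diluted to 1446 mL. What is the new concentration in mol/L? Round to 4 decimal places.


Dilution: M1*V1 = M2*V2, solve for M2.
M2 = M1*V1 / V2
M2 = 3.37 * 117 / 1446
M2 = 394.29 / 1446
M2 = 0.27267635 mol/L, rounded to 4 dp:

0.2727 mol/L


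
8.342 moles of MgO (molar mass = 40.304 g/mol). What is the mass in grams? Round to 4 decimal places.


mass = n * M
mass = 8.342 * 40.304
mass = 336.215968 g, rounded to 4 dp:

336.2160 g


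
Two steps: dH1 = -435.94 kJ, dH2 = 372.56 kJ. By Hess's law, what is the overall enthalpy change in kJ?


Hess's law: enthalpy is a state function, so add the step enthalpies.
dH_total = dH1 + dH2 = -435.94 + (372.56)
dH_total = -63.38 kJ:

-63.38 kJ


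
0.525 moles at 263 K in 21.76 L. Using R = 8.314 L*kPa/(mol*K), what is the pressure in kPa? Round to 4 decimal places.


PV = nRT, solve for P = nRT / V.
nRT = 0.525 * 8.314 * 263 = 1147.9556
P = 1147.9556 / 21.76
P = 52.7553125 kPa, rounded to 4 dp:

52.7553 kPa


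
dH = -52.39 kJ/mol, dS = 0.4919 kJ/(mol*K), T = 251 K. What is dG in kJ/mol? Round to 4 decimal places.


Gibbs: dG = dH - T*dS (consistent units, dS already in kJ/(mol*K)).
T*dS = 251 * 0.4919 = 123.4669
dG = -52.39 - (123.4669)
dG = -175.8569 kJ/mol, rounded to 4 dp:

-175.8569 kJ/mol


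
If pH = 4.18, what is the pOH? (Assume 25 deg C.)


At 25 deg C, pH + pOH = 14.
pOH = 14 - pH = 14 - 4.18
pOH = 9.82:

9.82


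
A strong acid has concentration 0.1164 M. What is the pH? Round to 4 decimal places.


A strong acid dissociates completely, so [H+] equals the given concentration.
pH = -log10([H+]) = -log10(0.1164)
pH = 0.93404702, rounded to 4 dp:

0.9340


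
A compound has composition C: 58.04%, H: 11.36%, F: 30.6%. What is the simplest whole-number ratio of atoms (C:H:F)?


Assume 100 g of compound, divide each mass% by atomic mass to get moles, then normalize by the smallest to get a raw atom ratio.
Moles per 100 g: C: 58.04/12.011 = 4.8322, H: 11.36/1.008 = 11.2698, F: 30.6/18.998 = 1.6107
Raw ratio (divide by min = 1.6107): C: 3.0, H: 6.997, F: 1.0
Multiply by 1 to clear fractions: C: 3.0 ~= 3, H: 6.997 ~= 7, F: 1.0 ~= 1
Reduce by GCD to get the simplest whole-number ratio:

3:7:1


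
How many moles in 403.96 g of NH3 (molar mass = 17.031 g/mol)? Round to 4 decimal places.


n = mass / M
n = 403.96 / 17.031
n = 23.71910046 mol, rounded to 4 dp:

23.7191 mol


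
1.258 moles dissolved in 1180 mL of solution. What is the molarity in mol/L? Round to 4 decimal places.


Convert volume to liters: V_L = V_mL / 1000.
V_L = 1180 / 1000 = 1.18 L
M = n / V_L = 1.258 / 1.18
M = 1.06610169 mol/L, rounded to 4 dp:

1.0661 mol/L


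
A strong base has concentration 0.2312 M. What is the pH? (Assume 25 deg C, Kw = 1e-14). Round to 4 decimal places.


A strong base dissociates completely, so [OH-] equals the given concentration.
pOH = -log10([OH-]) = -log10(0.2312) = 0.636012
pH = 14 - pOH = 14 - 0.636012
pH = 13.363988, rounded to 4 dp:

13.3640


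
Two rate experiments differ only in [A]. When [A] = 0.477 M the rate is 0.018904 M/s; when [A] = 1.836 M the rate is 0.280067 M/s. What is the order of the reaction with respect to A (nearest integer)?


Rate is proportional to [A]^n, so rate2/rate1 = ([A]2/[A]1)^n. Take logs to solve for n.
rate2/rate1 = 0.280067 / 0.018904 = 14.8152
[A]2/[A]1 = 1.836 / 0.477 = 3.8491
n = ln(14.8152) / ln(3.8491) = 2.0
Nearest integer order:

2


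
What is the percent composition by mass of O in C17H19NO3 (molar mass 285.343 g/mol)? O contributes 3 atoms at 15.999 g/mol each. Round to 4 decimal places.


pct = 100 * (n_elem * M_elem) / M_total
mass_contribution = 3 * 15.999 = 47.997 g/mol
pct = 100 * 47.997 / 285.343
pct = 16.82080864 %, rounded to 4 dp:

16.8208 %


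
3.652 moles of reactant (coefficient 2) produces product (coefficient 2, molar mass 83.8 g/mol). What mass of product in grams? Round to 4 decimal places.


Use the coefficient ratio to convert reactant moles to product moles, then multiply by the product's molar mass.
moles_P = moles_R * (coeff_P / coeff_R) = 3.652 * (2/2) = 3.652
mass_P = moles_P * M_P = 3.652 * 83.8
mass_P = 306.0376 g, rounded to 4 dp:

306.0376 g


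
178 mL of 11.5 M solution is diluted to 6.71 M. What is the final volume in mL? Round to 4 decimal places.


Dilution: M1*V1 = M2*V2, solve for V2.
V2 = M1*V1 / M2
V2 = 11.5 * 178 / 6.71
V2 = 2047.0 / 6.71
V2 = 305.06706408 mL, rounded to 4 dp:

305.0671 mL


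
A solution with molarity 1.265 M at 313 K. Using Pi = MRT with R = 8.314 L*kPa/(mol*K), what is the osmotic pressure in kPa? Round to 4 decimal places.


Osmotic pressure (van't Hoff): Pi = M*R*T.
RT = 8.314 * 313 = 2602.282
Pi = 1.265 * 2602.282
Pi = 3291.88673 kPa, rounded to 4 dp:

3291.8867 kPa


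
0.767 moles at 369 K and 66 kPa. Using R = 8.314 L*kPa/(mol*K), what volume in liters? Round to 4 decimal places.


PV = nRT, solve for V = nRT / P.
nRT = 0.767 * 8.314 * 369 = 2353.0532
V = 2353.0532 / 66
V = 35.65232121 L, rounded to 4 dp:

35.6523 L


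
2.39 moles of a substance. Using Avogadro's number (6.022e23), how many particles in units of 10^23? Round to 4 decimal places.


N = n * NA, then divide by 1e23 for the requested units.
N / 1e23 = n * 6.022
N / 1e23 = 2.39 * 6.022
N / 1e23 = 14.39258, rounded to 4 dp:

14.3926


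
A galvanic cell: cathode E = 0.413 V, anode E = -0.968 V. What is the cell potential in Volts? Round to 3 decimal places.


Standard cell potential: E_cell = E_cathode - E_anode.
E_cell = 0.413 - (-0.968)
E_cell = 1.381 V, rounded to 3 dp:

1.381 V


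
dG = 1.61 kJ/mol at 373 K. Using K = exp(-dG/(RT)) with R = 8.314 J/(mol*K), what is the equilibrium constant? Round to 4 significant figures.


dG is in kJ/mol; multiply by 1000 to match R in J/(mol*K).
RT = 8.314 * 373 = 3101.122 J/mol
exponent = -dG*1000 / (RT) = -(1.61*1000) / 3101.122 = -0.51916693
K = exp(-0.51916693)
K = 0.59501603, rounded to 4 significant figures:

0.5950


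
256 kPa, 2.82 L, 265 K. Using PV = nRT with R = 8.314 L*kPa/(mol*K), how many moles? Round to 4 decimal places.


PV = nRT, solve for n = PV / (RT).
PV = 256 * 2.82 = 721.92
RT = 8.314 * 265 = 2203.21
n = 721.92 / 2203.21
n = 0.32766736 mol, rounded to 4 dp:

0.3277 mol


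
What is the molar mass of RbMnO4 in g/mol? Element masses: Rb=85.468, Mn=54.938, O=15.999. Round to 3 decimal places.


M = sum(count * atomic_mass) over atoms.
M = 1*85.468 + 1*54.938 + 4*15.999
M = 85.468 + 54.938 + 63.996
M = 204.402 g/mol, rounded to 3 dp:

204.402 g/mol


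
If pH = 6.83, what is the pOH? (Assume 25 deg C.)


At 25 deg C, pH + pOH = 14.
pOH = 14 - pH = 14 - 6.83
pOH = 7.17:

7.17


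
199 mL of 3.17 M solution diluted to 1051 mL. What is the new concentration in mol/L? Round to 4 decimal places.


Dilution: M1*V1 = M2*V2, solve for M2.
M2 = M1*V1 / V2
M2 = 3.17 * 199 / 1051
M2 = 630.83 / 1051
M2 = 0.60021884 mol/L, rounded to 4 dp:

0.6002 mol/L


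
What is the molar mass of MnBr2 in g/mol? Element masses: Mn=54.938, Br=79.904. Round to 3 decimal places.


M = sum(count * atomic_mass) over atoms.
M = 1*54.938 + 2*79.904
M = 54.938 + 159.808
M = 214.746 g/mol, rounded to 3 dp:

214.746 g/mol


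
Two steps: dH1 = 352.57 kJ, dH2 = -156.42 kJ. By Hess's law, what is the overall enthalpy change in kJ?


Hess's law: enthalpy is a state function, so add the step enthalpies.
dH_total = dH1 + dH2 = 352.57 + (-156.42)
dH_total = 196.15 kJ:

196.15 kJ


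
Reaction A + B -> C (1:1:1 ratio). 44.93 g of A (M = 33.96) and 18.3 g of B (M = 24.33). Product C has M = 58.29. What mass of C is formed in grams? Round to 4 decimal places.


Find moles of each reactant; the smaller value is the limiting reagent in a 1:1:1 reaction, so moles_C equals moles of the limiter.
n_A = mass_A / M_A = 44.93 / 33.96 = 1.323027 mol
n_B = mass_B / M_B = 18.3 / 24.33 = 0.752158 mol
Limiting reagent: B (smaller), n_limiting = 0.752158 mol
mass_C = n_limiting * M_C = 0.752158 * 58.29
mass_C = 43.84328982 g, rounded to 4 dp:

43.8433 g


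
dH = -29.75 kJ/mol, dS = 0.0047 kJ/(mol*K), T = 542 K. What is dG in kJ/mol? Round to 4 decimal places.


Gibbs: dG = dH - T*dS (consistent units, dS already in kJ/(mol*K)).
T*dS = 542 * 0.0047 = 2.5474
dG = -29.75 - (2.5474)
dG = -32.2974 kJ/mol, rounded to 4 dp:

-32.2974 kJ/mol


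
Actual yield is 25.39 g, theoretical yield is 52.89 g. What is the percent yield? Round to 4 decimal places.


% yield = 100 * actual / theoretical
% yield = 100 * 25.39 / 52.89
% yield = 48.00529401 %, rounded to 4 dp:

48.0053 %


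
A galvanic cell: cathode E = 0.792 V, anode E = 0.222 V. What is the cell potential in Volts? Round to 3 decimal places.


Standard cell potential: E_cell = E_cathode - E_anode.
E_cell = 0.792 - (0.222)
E_cell = 0.57 V, rounded to 3 dp:

0.570 V


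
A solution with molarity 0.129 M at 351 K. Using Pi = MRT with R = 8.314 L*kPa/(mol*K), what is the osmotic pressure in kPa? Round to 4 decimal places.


Osmotic pressure (van't Hoff): Pi = M*R*T.
RT = 8.314 * 351 = 2918.214
Pi = 0.129 * 2918.214
Pi = 376.449606 kPa, rounded to 4 dp:

376.4496 kPa


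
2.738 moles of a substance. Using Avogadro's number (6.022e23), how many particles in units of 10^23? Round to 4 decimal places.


N = n * NA, then divide by 1e23 for the requested units.
N / 1e23 = n * 6.022
N / 1e23 = 2.738 * 6.022
N / 1e23 = 16.488236, rounded to 4 dp:

16.4882


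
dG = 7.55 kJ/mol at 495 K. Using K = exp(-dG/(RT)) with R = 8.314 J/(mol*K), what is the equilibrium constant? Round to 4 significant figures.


dG is in kJ/mol; multiply by 1000 to match R in J/(mol*K).
RT = 8.314 * 495 = 4115.43 J/mol
exponent = -dG*1000 / (RT) = -(7.55*1000) / 4115.43 = -1.83455921
K = exp(-1.83455921)
K = 0.15968387, rounded to 4 significant figures:

0.1597


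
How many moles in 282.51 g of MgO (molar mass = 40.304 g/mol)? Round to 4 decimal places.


n = mass / M
n = 282.51 / 40.304
n = 7.00947797 mol, rounded to 4 dp:

7.0095 mol


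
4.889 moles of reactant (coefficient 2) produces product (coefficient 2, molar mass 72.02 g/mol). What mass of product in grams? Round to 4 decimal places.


Use the coefficient ratio to convert reactant moles to product moles, then multiply by the product's molar mass.
moles_P = moles_R * (coeff_P / coeff_R) = 4.889 * (2/2) = 4.889
mass_P = moles_P * M_P = 4.889 * 72.02
mass_P = 352.10578 g, rounded to 4 dp:

352.1058 g


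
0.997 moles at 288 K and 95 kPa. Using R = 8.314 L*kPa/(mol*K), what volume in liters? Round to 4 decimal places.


PV = nRT, solve for V = nRT / P.
nRT = 0.997 * 8.314 * 288 = 2387.2487
V = 2387.2487 / 95
V = 25.12893368 L, rounded to 4 dp:

25.1289 L


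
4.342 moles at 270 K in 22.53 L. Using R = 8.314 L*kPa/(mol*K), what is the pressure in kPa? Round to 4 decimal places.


PV = nRT, solve for P = nRT / V.
nRT = 4.342 * 8.314 * 270 = 9746.8348
P = 9746.8348 / 22.53
P = 432.61583666 kPa, rounded to 4 dp:

432.6158 kPa


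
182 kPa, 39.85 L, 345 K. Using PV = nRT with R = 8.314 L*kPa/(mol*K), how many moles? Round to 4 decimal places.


PV = nRT, solve for n = PV / (RT).
PV = 182 * 39.85 = 7252.7
RT = 8.314 * 345 = 2868.33
n = 7252.7 / 2868.33
n = 2.52854448 mol, rounded to 4 dp:

2.5285 mol


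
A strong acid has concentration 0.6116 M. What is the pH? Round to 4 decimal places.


A strong acid dissociates completely, so [H+] equals the given concentration.
pH = -log10([H+]) = -log10(0.6116)
pH = 0.21353252, rounded to 4 dp:

0.2135


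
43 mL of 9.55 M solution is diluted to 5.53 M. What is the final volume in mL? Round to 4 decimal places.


Dilution: M1*V1 = M2*V2, solve for V2.
V2 = M1*V1 / M2
V2 = 9.55 * 43 / 5.53
V2 = 410.65 / 5.53
V2 = 74.25858951 mL, rounded to 4 dp:

74.2586 mL


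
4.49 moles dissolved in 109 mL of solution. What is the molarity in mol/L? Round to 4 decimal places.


Convert volume to liters: V_L = V_mL / 1000.
V_L = 109 / 1000 = 0.109 L
M = n / V_L = 4.49 / 0.109
M = 41.19266055 mol/L, rounded to 4 dp:

41.1927 mol/L


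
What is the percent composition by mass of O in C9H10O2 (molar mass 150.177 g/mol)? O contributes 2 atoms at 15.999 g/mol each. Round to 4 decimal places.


pct = 100 * (n_elem * M_elem) / M_total
mass_contribution = 2 * 15.999 = 31.998 g/mol
pct = 100 * 31.998 / 150.177
pct = 21.30685791 %, rounded to 4 dp:

21.3069 %


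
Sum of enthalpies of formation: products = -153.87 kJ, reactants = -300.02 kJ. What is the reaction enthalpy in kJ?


dH_rxn = sum(dH_f products) - sum(dH_f reactants)
dH_rxn = -153.87 - (-300.02)
dH_rxn = 146.15 kJ:

146.15 kJ


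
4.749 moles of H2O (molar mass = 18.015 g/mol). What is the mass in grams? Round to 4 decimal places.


mass = n * M
mass = 4.749 * 18.015
mass = 85.553235 g, rounded to 4 dp:

85.5532 g


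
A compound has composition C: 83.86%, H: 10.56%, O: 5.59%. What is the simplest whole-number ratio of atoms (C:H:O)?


Assume 100 g of compound, divide each mass% by atomic mass to get moles, then normalize by the smallest to get a raw atom ratio.
Moles per 100 g: C: 83.86/12.011 = 6.9819, H: 10.56/1.008 = 10.4762, O: 5.59/15.999 = 0.3494
Raw ratio (divide by min = 0.3494): C: 19.983, H: 29.984, O: 1.0
Multiply by 1 to clear fractions: C: 19.983 ~= 20, H: 29.984 ~= 30, O: 1.0 ~= 1
Reduce by GCD to get the simplest whole-number ratio:

20:30:1


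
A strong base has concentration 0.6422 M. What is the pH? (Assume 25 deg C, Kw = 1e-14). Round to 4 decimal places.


A strong base dissociates completely, so [OH-] equals the given concentration.
pOH = -log10([OH-]) = -log10(0.6422) = 0.19233
pH = 14 - pOH = 14 - 0.19233
pH = 13.80767, rounded to 4 dp:

13.8077


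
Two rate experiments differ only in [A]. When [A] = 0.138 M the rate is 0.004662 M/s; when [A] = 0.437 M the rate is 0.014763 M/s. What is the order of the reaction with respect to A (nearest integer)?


Rate is proportional to [A]^n, so rate2/rate1 = ([A]2/[A]1)^n. Take logs to solve for n.
rate2/rate1 = 0.014763 / 0.004662 = 3.1667
[A]2/[A]1 = 0.437 / 0.138 = 3.1667
n = ln(3.1667) / ln(3.1667) = 1.0
Nearest integer order:

1


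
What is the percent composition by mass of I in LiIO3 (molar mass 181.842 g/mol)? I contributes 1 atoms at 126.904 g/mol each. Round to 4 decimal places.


pct = 100 * (n_elem * M_elem) / M_total
mass_contribution = 1 * 126.904 = 126.904 g/mol
pct = 100 * 126.904 / 181.842
pct = 69.78805776 %, rounded to 4 dp:

69.7881 %


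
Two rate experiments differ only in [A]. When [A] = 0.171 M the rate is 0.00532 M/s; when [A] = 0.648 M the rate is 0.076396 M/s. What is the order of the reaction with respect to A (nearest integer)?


Rate is proportional to [A]^n, so rate2/rate1 = ([A]2/[A]1)^n. Take logs to solve for n.
rate2/rate1 = 0.076396 / 0.00532 = 14.3602
[A]2/[A]1 = 0.648 / 0.171 = 3.7895
n = ln(14.3602) / ln(3.7895) = 2.0
Nearest integer order:

2


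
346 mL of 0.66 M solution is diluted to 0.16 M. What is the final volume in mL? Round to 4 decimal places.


Dilution: M1*V1 = M2*V2, solve for V2.
V2 = M1*V1 / M2
V2 = 0.66 * 346 / 0.16
V2 = 228.36 / 0.16
V2 = 1427.25 mL, rounded to 4 dp:

1427.2500 mL


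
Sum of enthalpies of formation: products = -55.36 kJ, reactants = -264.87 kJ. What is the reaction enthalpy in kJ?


dH_rxn = sum(dH_f products) - sum(dH_f reactants)
dH_rxn = -55.36 - (-264.87)
dH_rxn = 209.51 kJ:

209.51 kJ


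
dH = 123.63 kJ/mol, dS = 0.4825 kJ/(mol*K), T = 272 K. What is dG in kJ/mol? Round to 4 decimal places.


Gibbs: dG = dH - T*dS (consistent units, dS already in kJ/(mol*K)).
T*dS = 272 * 0.4825 = 131.24
dG = 123.63 - (131.24)
dG = -7.61 kJ/mol, rounded to 4 dp:

-7.6100 kJ/mol


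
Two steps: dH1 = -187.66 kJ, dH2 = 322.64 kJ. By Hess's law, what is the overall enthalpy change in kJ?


Hess's law: enthalpy is a state function, so add the step enthalpies.
dH_total = dH1 + dH2 = -187.66 + (322.64)
dH_total = 134.98 kJ:

134.98 kJ


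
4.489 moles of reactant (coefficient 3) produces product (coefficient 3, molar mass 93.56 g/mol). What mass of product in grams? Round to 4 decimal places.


Use the coefficient ratio to convert reactant moles to product moles, then multiply by the product's molar mass.
moles_P = moles_R * (coeff_P / coeff_R) = 4.489 * (3/3) = 4.489
mass_P = moles_P * M_P = 4.489 * 93.56
mass_P = 419.99084 g, rounded to 4 dp:

419.9908 g


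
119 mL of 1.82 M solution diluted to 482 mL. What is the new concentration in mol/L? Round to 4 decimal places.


Dilution: M1*V1 = M2*V2, solve for M2.
M2 = M1*V1 / V2
M2 = 1.82 * 119 / 482
M2 = 216.58 / 482
M2 = 0.4493361 mol/L, rounded to 4 dp:

0.4493 mol/L


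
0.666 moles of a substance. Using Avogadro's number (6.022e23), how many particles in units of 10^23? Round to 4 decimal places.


N = n * NA, then divide by 1e23 for the requested units.
N / 1e23 = n * 6.022
N / 1e23 = 0.666 * 6.022
N / 1e23 = 4.010652, rounded to 4 dp:

4.0107


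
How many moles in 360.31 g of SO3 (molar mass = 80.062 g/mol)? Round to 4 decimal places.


n = mass / M
n = 360.31 / 80.062
n = 4.5003872 mol, rounded to 4 dp:

4.5004 mol


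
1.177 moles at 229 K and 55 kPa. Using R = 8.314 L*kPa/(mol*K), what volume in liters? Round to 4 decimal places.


PV = nRT, solve for V = nRT / P.
nRT = 1.177 * 8.314 * 229 = 2240.8974
V = 2240.8974 / 55
V = 40.74358909 L, rounded to 4 dp:

40.7436 L


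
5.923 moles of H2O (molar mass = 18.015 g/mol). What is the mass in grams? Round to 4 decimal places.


mass = n * M
mass = 5.923 * 18.015
mass = 106.702845 g, rounded to 4 dp:

106.7028 g


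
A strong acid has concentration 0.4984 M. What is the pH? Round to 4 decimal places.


A strong acid dissociates completely, so [H+] equals the given concentration.
pH = -log10([H+]) = -log10(0.4984)
pH = 0.30242197, rounded to 4 dp:

0.3024


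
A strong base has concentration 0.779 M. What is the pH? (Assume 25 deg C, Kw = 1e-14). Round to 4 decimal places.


A strong base dissociates completely, so [OH-] equals the given concentration.
pOH = -log10([OH-]) = -log10(0.779) = 0.108463
pH = 14 - pOH = 14 - 0.108463
pH = 13.891537, rounded to 4 dp:

13.8915


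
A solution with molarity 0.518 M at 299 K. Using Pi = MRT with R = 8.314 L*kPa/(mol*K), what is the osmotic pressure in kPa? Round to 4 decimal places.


Osmotic pressure (van't Hoff): Pi = M*R*T.
RT = 8.314 * 299 = 2485.886
Pi = 0.518 * 2485.886
Pi = 1287.688948 kPa, rounded to 4 dp:

1287.6889 kPa


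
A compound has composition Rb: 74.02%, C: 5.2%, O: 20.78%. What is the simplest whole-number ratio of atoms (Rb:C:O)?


Assume 100 g of compound, divide each mass% by atomic mass to get moles, then normalize by the smallest to get a raw atom ratio.
Moles per 100 g: Rb: 74.02/85.468 = 0.8661, C: 5.2/12.011 = 0.4329, O: 20.78/15.999 = 1.2988
Raw ratio (divide by min = 0.4329): Rb: 2.0, C: 1.0, O: 3.0
Multiply by 1 to clear fractions: Rb: 2.0 ~= 2, C: 1.0 ~= 1, O: 3.0 ~= 3
Reduce by GCD to get the simplest whole-number ratio:

2:1:3


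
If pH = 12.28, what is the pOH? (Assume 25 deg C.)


At 25 deg C, pH + pOH = 14.
pOH = 14 - pH = 14 - 12.28
pOH = 1.72:

1.72


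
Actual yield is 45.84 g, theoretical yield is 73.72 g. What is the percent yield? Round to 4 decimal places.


% yield = 100 * actual / theoretical
% yield = 100 * 45.84 / 73.72
% yield = 62.18122626 %, rounded to 4 dp:

62.1812 %


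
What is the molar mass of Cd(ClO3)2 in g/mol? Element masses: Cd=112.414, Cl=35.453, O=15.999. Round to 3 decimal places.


M = sum(count * atomic_mass) over atoms.
M = 1*112.414 + 2*35.453 + 6*15.999
M = 112.414 + 70.906 + 95.994
M = 279.314 g/mol, rounded to 3 dp:

279.314 g/mol


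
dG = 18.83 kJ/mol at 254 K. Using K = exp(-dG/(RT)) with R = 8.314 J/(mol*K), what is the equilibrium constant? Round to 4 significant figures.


dG is in kJ/mol; multiply by 1000 to match R in J/(mol*K).
RT = 8.314 * 254 = 2111.756 J/mol
exponent = -dG*1000 / (RT) = -(18.83*1000) / 2111.756 = -8.91674985
K = exp(-8.91674985)
K = 0.00013412346, rounded to 4 significant figures:

0.0001341


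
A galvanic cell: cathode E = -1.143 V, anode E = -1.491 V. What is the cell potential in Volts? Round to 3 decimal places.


Standard cell potential: E_cell = E_cathode - E_anode.
E_cell = -1.143 - (-1.491)
E_cell = 0.348 V, rounded to 3 dp:

0.348 V


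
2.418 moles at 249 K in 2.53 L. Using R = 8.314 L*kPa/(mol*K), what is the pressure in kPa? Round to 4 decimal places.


PV = nRT, solve for P = nRT / V.
nRT = 2.418 * 8.314 * 249 = 5005.7097
P = 5005.7097 / 2.53
P = 1978.5413834 kPa, rounded to 4 dp:

1978.5414 kPa


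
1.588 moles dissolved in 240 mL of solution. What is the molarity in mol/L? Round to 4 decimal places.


Convert volume to liters: V_L = V_mL / 1000.
V_L = 240 / 1000 = 0.24 L
M = n / V_L = 1.588 / 0.24
M = 6.61666667 mol/L, rounded to 4 dp:

6.6167 mol/L


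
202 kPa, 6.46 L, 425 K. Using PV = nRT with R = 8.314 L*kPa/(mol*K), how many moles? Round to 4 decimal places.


PV = nRT, solve for n = PV / (RT).
PV = 202 * 6.46 = 1304.92
RT = 8.314 * 425 = 3533.45
n = 1304.92 / 3533.45
n = 0.36930479 mol, rounded to 4 dp:

0.3693 mol


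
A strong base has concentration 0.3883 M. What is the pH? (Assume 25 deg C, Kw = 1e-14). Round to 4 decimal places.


A strong base dissociates completely, so [OH-] equals the given concentration.
pOH = -log10([OH-]) = -log10(0.3883) = 0.410833
pH = 14 - pOH = 14 - 0.410833
pH = 13.589167, rounded to 4 dp:

13.5892


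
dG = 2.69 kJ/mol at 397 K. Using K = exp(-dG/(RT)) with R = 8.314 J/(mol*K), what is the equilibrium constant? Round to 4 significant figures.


dG is in kJ/mol; multiply by 1000 to match R in J/(mol*K).
RT = 8.314 * 397 = 3300.658 J/mol
exponent = -dG*1000 / (RT) = -(2.69*1000) / 3300.658 = -0.81498901
K = exp(-0.81498901)
K = 0.44264419, rounded to 4 significant figures:

0.4426


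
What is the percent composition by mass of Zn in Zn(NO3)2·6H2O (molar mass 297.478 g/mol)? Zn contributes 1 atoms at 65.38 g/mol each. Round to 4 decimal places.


pct = 100 * (n_elem * M_elem) / M_total
mass_contribution = 1 * 65.38 = 65.38 g/mol
pct = 100 * 65.38 / 297.478
pct = 21.97809586 %, rounded to 4 dp:

21.9781 %


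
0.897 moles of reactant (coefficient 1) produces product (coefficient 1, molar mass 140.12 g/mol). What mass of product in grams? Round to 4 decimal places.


Use the coefficient ratio to convert reactant moles to product moles, then multiply by the product's molar mass.
moles_P = moles_R * (coeff_P / coeff_R) = 0.897 * (1/1) = 0.897
mass_P = moles_P * M_P = 0.897 * 140.12
mass_P = 125.68764 g, rounded to 4 dp:

125.6876 g


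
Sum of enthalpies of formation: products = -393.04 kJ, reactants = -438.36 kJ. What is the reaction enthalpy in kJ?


dH_rxn = sum(dH_f products) - sum(dH_f reactants)
dH_rxn = -393.04 - (-438.36)
dH_rxn = 45.32 kJ:

45.32 kJ


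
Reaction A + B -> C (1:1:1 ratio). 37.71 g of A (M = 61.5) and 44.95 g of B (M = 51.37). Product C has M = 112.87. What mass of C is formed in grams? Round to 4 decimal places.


Find moles of each reactant; the smaller value is the limiting reagent in a 1:1:1 reaction, so moles_C equals moles of the limiter.
n_A = mass_A / M_A = 37.71 / 61.5 = 0.613171 mol
n_B = mass_B / M_B = 44.95 / 51.37 = 0.875024 mol
Limiting reagent: A (smaller), n_limiting = 0.613171 mol
mass_C = n_limiting * M_C = 0.613171 * 112.87
mass_C = 69.20861077 g, rounded to 4 dp:

69.2086 g


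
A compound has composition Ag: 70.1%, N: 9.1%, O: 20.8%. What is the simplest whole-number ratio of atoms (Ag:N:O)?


Assume 100 g of compound, divide each mass% by atomic mass to get moles, then normalize by the smallest to get a raw atom ratio.
Moles per 100 g: Ag: 70.1/107.868 = 0.6499, N: 9.1/14.007 = 0.6497, O: 20.8/15.999 = 1.3001
Raw ratio (divide by min = 0.6497): Ag: 1.0, N: 1.0, O: 2.001
Multiply by 1 to clear fractions: Ag: 1.0 ~= 1, N: 1.0 ~= 1, O: 2.001 ~= 2
Reduce by GCD to get the simplest whole-number ratio:

1:1:2


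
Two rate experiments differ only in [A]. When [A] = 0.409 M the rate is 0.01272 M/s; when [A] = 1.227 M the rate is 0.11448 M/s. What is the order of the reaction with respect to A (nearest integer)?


Rate is proportional to [A]^n, so rate2/rate1 = ([A]2/[A]1)^n. Take logs to solve for n.
rate2/rate1 = 0.11448 / 0.01272 = 9.0
[A]2/[A]1 = 1.227 / 0.409 = 3.0
n = ln(9.0) / ln(3.0) = 2.0
Nearest integer order:

2


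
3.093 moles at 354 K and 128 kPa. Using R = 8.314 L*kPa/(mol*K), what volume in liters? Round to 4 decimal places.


PV = nRT, solve for V = nRT / P.
nRT = 3.093 * 8.314 * 354 = 9103.1815
V = 9103.1815 / 128
V = 71.11860547 L, rounded to 4 dp:

71.1186 L


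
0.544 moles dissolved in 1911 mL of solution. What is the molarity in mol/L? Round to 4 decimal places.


Convert volume to liters: V_L = V_mL / 1000.
V_L = 1911 / 1000 = 1.911 L
M = n / V_L = 0.544 / 1.911
M = 0.28466771 mol/L, rounded to 4 dp:

0.2847 mol/L


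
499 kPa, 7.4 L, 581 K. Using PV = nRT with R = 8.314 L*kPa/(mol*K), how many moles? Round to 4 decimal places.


PV = nRT, solve for n = PV / (RT).
PV = 499 * 7.4 = 3692.6
RT = 8.314 * 581 = 4830.434
n = 3692.6 / 4830.434
n = 0.76444477 mol, rounded to 4 dp:

0.7644 mol


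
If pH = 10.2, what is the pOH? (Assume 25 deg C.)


At 25 deg C, pH + pOH = 14.
pOH = 14 - pH = 14 - 10.2
pOH = 3.8:

3.80


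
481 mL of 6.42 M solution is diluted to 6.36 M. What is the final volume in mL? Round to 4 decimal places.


Dilution: M1*V1 = M2*V2, solve for V2.
V2 = M1*V1 / M2
V2 = 6.42 * 481 / 6.36
V2 = 3088.02 / 6.36
V2 = 485.53773585 mL, rounded to 4 dp:

485.5377 mL


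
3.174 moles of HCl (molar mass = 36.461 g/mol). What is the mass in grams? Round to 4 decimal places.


mass = n * M
mass = 3.174 * 36.461
mass = 115.727214 g, rounded to 4 dp:

115.7272 g


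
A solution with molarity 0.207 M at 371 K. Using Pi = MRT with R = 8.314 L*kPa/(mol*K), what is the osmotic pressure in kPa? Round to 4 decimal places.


Osmotic pressure (van't Hoff): Pi = M*R*T.
RT = 8.314 * 371 = 3084.494
Pi = 0.207 * 3084.494
Pi = 638.490258 kPa, rounded to 4 dp:

638.4903 kPa


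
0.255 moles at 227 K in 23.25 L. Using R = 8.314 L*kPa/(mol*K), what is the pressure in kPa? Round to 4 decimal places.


PV = nRT, solve for P = nRT / V.
nRT = 0.255 * 8.314 * 227 = 481.2559
P = 481.2559 / 23.25
P = 20.69917849 kPa, rounded to 4 dp:

20.6992 kPa


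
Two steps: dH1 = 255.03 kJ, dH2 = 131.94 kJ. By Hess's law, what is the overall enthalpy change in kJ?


Hess's law: enthalpy is a state function, so add the step enthalpies.
dH_total = dH1 + dH2 = 255.03 + (131.94)
dH_total = 386.97 kJ:

386.97 kJ
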